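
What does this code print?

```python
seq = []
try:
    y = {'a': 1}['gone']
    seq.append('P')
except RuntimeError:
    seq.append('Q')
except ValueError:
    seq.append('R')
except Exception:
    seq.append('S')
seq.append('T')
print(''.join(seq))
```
ST

KeyError not specifically caught, falls to Exception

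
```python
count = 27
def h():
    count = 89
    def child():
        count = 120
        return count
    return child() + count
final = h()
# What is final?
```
209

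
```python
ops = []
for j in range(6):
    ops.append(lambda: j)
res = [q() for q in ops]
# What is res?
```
[5, 5, 5, 5, 5, 5]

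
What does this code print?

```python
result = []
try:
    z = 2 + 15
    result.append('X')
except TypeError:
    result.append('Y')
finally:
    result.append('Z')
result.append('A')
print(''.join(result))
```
XZA

finally runs after normal execution too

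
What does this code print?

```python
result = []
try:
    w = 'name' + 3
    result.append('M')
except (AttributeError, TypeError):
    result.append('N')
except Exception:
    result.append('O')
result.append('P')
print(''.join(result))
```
NP

TypeError matches tuple containing it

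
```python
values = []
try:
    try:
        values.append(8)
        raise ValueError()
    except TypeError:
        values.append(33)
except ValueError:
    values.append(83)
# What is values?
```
[8, 83]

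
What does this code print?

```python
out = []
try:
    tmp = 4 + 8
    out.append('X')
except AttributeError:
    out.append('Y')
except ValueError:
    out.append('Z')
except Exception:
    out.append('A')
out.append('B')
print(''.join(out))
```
XB

No exception, try block completes normally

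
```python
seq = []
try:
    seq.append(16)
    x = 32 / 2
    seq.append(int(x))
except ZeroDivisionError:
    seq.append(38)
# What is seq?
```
[16, 16]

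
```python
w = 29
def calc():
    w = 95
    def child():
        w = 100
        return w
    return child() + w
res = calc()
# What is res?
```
195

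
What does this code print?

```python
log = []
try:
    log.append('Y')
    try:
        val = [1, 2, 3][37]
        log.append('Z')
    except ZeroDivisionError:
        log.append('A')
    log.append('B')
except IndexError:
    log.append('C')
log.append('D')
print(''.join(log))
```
YCD

Inner handler doesn't match, propagates to outer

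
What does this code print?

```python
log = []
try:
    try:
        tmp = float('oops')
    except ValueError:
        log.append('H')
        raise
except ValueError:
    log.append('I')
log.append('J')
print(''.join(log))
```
HIJ

raise without argument re-raises current exception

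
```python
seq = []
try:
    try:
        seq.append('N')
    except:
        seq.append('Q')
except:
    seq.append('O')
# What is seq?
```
['N']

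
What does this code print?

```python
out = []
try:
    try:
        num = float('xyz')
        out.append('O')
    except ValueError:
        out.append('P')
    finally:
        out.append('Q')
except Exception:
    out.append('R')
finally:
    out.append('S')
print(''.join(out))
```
PQS

Both finally blocks run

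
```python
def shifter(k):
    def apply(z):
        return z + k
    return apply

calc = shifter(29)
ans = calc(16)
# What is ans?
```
45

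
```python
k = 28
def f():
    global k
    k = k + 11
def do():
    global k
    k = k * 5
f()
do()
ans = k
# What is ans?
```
195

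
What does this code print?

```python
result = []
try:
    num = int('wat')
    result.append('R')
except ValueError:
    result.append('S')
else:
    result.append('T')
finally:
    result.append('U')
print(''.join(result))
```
SU

Exception: except runs, else skipped, finally runs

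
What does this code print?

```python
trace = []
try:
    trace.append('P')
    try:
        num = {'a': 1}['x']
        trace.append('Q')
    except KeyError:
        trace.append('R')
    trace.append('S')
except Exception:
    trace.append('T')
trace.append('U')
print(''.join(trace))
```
PRSU

Inner exception caught by inner handler, outer continues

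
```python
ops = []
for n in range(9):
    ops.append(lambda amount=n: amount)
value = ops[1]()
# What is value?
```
1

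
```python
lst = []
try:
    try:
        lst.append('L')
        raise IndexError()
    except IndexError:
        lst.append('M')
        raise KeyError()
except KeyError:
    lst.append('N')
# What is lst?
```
['L', 'M', 'N']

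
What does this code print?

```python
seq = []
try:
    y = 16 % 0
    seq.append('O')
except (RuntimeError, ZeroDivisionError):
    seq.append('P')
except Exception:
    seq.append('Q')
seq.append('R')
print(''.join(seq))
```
PR

ZeroDivisionError matches tuple containing it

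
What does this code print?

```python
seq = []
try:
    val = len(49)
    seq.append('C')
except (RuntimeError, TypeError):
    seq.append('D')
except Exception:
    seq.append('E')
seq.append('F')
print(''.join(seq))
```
DF

TypeError matches tuple containing it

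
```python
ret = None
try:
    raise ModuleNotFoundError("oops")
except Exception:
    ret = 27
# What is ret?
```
27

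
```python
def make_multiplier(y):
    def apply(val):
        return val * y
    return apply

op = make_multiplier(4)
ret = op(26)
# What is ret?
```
104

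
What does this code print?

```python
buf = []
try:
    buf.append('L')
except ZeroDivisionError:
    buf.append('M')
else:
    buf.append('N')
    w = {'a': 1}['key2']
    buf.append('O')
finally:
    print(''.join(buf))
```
LN

Try succeeds, else appends 'N', KeyError in else is uncaught, finally prints before exception propagates ('O' never appended)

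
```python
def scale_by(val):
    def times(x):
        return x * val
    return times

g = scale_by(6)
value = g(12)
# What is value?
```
72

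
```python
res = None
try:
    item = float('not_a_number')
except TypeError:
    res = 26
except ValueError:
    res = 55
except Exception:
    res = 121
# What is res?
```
55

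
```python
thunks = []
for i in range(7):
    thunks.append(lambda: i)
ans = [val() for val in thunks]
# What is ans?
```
[6, 6, 6, 6, 6, 6, 6]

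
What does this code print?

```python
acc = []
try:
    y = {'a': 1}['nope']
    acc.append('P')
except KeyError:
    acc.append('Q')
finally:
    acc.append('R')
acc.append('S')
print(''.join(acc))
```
QRS

finally always runs, even after exception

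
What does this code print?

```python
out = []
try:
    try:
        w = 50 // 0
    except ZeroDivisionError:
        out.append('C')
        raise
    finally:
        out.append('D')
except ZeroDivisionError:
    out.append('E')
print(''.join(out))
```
CDE

finally runs before re-raised exception propagates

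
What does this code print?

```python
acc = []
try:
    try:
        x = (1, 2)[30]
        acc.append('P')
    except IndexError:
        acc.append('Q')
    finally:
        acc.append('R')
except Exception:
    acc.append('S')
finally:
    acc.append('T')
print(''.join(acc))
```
QRT

Both finally blocks run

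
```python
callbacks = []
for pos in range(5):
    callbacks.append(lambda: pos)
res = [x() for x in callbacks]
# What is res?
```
[4, 4, 4, 4, 4]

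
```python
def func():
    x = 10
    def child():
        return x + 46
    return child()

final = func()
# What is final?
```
56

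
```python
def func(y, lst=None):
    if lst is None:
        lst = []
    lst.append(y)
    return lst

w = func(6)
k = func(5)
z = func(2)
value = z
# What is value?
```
[2]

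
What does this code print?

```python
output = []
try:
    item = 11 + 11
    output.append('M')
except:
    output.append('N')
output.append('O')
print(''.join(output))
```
MO

No exception, try block completes normally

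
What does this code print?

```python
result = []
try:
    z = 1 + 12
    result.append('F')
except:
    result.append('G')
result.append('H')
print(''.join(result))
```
FH

No exception, try block completes normally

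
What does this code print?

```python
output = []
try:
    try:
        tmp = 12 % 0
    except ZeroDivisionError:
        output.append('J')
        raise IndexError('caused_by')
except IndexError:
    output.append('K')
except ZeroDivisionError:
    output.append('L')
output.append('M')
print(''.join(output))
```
JKM

IndexError raised and caught, original ZeroDivisionError not re-raised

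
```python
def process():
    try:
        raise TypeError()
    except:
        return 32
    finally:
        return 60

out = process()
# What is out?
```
60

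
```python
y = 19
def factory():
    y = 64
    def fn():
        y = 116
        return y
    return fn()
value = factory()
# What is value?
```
116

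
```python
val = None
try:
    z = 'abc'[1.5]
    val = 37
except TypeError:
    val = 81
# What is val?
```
81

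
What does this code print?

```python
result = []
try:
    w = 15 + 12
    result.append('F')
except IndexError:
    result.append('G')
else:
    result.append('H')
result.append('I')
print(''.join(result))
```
FHI

else block runs when no exception occurs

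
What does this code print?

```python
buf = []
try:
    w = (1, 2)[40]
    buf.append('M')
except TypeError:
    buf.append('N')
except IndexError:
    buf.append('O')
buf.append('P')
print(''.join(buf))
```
OP

IndexError is caught by its specific handler, not TypeError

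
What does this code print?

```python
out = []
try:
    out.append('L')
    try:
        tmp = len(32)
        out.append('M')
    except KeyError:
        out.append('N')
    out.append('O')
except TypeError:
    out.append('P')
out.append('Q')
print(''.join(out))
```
LPQ

Inner handler doesn't match, propagates to outer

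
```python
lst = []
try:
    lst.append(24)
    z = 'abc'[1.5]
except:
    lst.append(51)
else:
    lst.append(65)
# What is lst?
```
[24, 51]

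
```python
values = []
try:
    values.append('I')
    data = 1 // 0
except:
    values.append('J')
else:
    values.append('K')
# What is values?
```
['I', 'J']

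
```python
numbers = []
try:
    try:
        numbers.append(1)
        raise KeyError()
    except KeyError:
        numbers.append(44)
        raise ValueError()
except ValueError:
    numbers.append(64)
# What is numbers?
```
[1, 44, 64]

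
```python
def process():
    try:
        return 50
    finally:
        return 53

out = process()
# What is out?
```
53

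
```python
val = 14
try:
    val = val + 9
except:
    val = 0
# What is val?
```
23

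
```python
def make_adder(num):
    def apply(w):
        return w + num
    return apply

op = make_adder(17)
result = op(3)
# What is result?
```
20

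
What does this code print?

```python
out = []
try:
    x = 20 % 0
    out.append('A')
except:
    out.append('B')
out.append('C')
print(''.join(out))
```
BC

Exception raised in try, caught by bare except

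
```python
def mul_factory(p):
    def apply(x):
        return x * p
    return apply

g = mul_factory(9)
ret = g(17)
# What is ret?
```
153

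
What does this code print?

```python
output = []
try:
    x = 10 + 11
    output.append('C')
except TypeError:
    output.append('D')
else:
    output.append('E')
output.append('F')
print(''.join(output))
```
CEF

else block runs when no exception occurs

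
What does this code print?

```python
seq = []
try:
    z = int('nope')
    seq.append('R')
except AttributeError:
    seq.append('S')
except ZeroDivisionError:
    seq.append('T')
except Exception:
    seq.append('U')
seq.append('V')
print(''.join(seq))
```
UV

ValueError not specifically caught, falls to Exception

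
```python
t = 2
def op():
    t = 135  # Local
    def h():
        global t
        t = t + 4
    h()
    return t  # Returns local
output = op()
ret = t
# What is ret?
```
6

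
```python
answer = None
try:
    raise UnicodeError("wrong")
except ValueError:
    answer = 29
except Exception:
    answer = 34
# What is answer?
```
29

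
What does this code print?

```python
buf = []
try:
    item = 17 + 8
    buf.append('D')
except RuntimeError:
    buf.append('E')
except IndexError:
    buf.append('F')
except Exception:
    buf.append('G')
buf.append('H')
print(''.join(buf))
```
DH

No exception, try block completes normally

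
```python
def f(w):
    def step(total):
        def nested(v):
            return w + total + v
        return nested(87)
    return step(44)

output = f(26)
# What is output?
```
157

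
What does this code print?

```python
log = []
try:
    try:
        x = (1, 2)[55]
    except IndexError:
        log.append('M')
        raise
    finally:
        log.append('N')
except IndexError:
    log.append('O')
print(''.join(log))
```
MNO

finally runs before re-raised exception propagates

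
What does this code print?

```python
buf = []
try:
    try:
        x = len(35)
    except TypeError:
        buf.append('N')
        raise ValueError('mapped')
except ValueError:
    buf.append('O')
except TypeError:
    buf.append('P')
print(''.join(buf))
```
NO

New ValueError raised, caught by outer ValueError handler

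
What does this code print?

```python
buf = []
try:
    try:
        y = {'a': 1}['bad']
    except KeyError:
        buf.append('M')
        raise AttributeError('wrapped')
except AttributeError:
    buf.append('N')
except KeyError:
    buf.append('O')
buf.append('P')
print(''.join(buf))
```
MNP

AttributeError raised and caught, original KeyError not re-raised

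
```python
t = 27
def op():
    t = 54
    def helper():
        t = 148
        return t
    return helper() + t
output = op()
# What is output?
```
202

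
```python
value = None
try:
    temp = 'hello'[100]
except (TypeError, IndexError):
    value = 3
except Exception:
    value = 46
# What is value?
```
3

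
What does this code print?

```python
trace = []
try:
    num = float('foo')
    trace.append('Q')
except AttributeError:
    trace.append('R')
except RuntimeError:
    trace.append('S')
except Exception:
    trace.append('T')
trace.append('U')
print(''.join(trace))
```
TU

ValueError not specifically caught, falls to Exception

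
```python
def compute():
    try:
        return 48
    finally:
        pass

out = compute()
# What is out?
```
48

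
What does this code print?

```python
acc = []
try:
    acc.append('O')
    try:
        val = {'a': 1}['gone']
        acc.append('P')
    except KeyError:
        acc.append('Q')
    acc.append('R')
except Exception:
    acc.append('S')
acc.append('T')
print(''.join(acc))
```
OQRT

Inner exception caught by inner handler, outer continues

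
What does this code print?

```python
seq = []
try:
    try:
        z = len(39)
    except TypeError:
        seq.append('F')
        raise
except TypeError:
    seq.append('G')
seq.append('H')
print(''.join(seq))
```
FGH

raise without argument re-raises current exception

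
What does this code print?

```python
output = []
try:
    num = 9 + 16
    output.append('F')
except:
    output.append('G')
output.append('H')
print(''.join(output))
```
FH

No exception, try block completes normally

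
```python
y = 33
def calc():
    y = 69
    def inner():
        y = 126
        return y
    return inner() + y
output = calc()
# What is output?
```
195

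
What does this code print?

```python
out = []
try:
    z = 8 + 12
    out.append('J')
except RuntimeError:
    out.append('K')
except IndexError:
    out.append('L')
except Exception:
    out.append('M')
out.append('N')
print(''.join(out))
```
JN

No exception, try block completes normally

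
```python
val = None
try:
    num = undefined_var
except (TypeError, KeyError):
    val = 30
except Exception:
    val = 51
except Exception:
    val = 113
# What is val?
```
51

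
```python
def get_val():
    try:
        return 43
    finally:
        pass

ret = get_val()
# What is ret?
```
43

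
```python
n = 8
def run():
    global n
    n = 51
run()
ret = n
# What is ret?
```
51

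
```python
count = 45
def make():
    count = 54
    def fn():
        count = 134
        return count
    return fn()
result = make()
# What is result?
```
134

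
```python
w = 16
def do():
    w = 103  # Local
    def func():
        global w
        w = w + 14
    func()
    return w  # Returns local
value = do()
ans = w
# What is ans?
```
30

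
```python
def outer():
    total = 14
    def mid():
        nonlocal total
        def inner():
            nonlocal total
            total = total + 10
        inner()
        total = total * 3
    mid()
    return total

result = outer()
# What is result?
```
72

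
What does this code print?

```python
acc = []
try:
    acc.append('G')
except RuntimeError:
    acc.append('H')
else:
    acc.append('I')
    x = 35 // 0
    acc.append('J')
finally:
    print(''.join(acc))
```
GI

Try succeeds, else appends 'I', ZeroDivisionError in else is uncaught, finally prints before exception propagates ('J' never appended)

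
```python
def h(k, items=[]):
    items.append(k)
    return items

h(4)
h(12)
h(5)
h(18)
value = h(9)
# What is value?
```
[4, 12, 5, 18, 9]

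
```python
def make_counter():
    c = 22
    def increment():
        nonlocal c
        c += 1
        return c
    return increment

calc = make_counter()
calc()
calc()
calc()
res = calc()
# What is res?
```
26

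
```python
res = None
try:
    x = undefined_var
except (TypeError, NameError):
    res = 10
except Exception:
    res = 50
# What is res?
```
10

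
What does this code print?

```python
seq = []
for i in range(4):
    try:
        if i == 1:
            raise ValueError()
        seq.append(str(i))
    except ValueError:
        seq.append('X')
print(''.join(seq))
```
0X23

Exception on i=1 caught, loop continues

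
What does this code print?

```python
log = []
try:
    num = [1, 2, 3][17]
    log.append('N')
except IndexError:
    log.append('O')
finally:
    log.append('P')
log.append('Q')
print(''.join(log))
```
OPQ

finally always runs, even after exception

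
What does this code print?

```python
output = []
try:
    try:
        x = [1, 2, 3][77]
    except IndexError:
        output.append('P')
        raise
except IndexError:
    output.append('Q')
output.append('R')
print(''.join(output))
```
PQR

raise without argument re-raises current exception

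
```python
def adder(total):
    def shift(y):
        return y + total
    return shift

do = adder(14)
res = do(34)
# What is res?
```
48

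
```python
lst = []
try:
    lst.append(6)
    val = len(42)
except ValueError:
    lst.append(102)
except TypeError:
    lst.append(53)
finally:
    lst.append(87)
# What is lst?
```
[6, 53, 87]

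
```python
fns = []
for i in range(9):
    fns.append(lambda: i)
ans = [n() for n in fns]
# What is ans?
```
[8, 8, 8, 8, 8, 8, 8, 8, 8]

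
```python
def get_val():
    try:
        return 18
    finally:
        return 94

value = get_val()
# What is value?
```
94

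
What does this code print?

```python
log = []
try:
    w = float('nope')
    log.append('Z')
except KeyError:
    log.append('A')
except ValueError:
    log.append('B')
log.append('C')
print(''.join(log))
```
BC

ValueError is caught by its specific handler, not KeyError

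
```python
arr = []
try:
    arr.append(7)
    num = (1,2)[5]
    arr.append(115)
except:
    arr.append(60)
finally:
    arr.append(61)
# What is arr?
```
[7, 60, 61]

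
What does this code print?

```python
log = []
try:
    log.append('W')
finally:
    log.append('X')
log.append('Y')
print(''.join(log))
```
WXY

try/finally without except, no exception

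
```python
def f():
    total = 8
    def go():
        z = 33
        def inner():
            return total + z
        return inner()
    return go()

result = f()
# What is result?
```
41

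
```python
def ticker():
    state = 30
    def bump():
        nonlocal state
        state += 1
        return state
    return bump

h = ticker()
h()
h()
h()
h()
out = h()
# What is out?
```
35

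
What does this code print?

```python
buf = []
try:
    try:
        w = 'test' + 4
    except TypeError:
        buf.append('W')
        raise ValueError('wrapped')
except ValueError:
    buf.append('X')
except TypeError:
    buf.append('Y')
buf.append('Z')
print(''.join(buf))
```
WXZ

ValueError raised and caught, original TypeError not re-raised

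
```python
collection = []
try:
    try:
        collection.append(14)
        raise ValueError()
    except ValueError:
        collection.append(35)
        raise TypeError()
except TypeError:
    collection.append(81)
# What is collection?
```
[14, 35, 81]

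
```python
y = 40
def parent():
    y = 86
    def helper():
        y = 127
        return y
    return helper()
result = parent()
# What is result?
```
127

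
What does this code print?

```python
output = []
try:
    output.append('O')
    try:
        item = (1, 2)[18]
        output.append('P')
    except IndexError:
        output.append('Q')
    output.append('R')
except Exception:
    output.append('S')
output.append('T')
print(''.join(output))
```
OQRT

Inner exception caught by inner handler, outer continues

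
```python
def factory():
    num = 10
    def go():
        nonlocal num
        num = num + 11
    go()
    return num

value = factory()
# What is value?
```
21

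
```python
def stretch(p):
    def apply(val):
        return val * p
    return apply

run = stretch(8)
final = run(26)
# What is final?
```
208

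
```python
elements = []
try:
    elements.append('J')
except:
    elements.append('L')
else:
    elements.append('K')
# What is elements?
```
['J', 'K']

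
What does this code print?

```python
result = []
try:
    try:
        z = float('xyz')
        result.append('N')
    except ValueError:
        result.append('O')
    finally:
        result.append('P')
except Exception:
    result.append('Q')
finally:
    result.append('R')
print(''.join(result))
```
OPR

Both finally blocks run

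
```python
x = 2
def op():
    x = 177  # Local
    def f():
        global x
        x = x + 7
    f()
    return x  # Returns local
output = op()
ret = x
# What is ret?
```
9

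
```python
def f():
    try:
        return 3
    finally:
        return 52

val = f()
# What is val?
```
52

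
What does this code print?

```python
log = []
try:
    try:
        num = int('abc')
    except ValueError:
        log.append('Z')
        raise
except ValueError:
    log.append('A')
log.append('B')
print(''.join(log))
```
ZAB

raise without argument re-raises current exception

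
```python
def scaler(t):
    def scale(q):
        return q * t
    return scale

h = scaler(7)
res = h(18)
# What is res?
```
126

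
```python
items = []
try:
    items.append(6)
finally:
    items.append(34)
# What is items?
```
[6, 34]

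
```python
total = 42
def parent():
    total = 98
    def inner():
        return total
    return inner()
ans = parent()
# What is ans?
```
98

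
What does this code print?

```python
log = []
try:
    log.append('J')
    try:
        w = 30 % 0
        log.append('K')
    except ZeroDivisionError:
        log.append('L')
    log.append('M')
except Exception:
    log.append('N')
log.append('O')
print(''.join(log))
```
JLMO

Inner exception caught by inner handler, outer continues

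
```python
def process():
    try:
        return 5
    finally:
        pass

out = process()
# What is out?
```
5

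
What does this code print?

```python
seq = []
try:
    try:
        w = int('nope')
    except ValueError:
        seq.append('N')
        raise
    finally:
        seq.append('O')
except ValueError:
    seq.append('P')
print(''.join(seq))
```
NOP

finally runs before re-raised exception propagates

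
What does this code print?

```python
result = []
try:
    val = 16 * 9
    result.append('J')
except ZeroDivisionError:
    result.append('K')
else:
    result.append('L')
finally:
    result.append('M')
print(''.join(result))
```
JLM

else runs before finally when no exception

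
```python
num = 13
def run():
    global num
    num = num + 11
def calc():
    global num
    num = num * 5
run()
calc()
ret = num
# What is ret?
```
120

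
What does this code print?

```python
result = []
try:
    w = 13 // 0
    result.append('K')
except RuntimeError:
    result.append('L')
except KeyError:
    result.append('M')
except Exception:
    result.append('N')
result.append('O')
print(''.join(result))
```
NO

ZeroDivisionError not specifically caught, falls to Exception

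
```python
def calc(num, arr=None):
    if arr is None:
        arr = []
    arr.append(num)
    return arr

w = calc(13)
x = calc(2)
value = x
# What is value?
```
[2]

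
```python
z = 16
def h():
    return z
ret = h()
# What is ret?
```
16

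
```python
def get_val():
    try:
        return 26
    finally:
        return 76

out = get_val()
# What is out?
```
76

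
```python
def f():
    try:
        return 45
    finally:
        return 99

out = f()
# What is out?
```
99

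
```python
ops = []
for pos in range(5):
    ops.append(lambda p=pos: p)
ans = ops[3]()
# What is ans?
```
3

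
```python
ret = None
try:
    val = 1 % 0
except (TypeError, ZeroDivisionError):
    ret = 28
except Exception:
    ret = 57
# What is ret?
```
28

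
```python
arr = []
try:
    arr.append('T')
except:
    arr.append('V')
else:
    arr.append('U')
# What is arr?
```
['T', 'U']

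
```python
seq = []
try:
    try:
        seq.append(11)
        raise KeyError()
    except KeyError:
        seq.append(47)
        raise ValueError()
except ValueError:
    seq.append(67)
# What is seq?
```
[11, 47, 67]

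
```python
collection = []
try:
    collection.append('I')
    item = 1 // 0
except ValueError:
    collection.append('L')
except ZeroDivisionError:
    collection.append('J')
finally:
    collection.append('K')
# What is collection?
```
['I', 'J', 'K']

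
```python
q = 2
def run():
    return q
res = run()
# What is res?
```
2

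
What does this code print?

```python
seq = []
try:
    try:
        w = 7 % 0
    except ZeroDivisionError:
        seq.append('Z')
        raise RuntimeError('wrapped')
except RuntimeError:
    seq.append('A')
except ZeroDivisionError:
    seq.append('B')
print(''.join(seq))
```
ZA

New RuntimeError raised, caught by outer RuntimeError handler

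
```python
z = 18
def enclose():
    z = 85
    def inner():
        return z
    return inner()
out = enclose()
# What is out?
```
85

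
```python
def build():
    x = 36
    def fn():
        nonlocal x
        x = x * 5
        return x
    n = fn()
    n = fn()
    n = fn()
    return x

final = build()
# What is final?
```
4500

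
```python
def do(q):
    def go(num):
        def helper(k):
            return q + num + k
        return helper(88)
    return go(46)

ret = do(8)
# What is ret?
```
142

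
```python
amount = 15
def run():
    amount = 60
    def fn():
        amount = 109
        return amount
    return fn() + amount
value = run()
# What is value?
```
169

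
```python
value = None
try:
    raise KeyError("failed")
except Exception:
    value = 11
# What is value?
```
11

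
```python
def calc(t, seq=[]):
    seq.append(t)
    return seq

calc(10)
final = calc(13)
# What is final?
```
[10, 13]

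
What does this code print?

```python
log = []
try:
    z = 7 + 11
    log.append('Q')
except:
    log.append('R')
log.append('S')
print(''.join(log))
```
QS

No exception, try block completes normally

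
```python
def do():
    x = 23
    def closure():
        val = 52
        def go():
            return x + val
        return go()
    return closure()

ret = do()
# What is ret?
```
75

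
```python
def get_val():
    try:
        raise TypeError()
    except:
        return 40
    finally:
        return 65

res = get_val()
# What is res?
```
65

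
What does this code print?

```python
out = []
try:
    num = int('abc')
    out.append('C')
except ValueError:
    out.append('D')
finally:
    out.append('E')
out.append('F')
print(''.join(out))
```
DEF

finally always runs, even after exception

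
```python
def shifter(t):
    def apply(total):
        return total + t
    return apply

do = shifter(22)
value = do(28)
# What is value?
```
50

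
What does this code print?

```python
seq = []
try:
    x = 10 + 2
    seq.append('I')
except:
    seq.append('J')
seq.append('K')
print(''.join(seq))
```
IK

No exception, try block completes normally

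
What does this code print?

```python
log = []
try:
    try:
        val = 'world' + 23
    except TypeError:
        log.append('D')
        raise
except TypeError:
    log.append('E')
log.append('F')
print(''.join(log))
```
DEF

raise without argument re-raises current exception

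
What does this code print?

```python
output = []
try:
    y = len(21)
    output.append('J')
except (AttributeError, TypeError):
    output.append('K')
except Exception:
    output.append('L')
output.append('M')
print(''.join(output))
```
KM

TypeError matches tuple containing it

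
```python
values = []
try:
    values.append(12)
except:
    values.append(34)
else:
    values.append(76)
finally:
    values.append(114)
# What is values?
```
[12, 76, 114]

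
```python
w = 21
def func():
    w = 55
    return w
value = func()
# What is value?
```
55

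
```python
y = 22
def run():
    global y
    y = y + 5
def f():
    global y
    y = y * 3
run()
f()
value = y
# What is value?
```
81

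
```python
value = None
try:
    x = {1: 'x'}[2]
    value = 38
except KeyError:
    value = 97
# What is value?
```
97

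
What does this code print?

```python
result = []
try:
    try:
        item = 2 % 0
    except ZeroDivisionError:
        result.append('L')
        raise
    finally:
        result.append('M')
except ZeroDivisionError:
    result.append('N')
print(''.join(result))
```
LMN

finally runs before re-raised exception propagates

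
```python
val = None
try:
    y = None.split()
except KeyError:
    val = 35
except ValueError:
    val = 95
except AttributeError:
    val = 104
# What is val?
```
104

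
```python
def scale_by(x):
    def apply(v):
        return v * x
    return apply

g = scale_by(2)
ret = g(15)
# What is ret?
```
30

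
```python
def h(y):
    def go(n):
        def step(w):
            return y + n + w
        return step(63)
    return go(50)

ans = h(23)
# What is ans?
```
136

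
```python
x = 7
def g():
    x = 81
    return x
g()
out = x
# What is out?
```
7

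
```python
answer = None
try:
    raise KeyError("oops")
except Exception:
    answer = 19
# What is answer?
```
19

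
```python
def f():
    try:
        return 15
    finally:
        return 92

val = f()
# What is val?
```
92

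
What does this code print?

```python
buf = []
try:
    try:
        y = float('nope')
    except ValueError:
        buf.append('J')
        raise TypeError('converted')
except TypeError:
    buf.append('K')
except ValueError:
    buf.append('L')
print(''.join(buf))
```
JK

New TypeError raised, caught by outer TypeError handler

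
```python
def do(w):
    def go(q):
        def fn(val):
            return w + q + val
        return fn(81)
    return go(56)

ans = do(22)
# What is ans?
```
159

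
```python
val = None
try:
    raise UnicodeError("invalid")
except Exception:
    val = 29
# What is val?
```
29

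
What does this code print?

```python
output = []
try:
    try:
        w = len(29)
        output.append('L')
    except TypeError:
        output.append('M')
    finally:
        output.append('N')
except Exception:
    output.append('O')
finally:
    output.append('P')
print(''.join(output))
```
MNP

Both finally blocks run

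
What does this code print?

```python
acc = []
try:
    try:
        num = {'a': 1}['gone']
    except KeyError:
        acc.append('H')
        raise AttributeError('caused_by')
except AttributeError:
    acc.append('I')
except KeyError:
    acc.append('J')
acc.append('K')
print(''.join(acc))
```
HIK

AttributeError raised and caught, original KeyError not re-raised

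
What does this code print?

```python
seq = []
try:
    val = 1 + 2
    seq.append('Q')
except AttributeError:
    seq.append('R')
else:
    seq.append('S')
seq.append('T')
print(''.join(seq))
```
QST

else block runs when no exception occurs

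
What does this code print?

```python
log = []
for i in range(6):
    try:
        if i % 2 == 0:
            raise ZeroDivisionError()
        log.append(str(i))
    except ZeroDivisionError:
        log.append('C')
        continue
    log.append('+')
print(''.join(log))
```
C1+C3+C5+

continue in except skips rest of loop body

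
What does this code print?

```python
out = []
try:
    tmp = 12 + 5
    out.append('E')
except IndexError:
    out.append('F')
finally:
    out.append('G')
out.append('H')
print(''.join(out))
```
EGH

finally runs after normal execution too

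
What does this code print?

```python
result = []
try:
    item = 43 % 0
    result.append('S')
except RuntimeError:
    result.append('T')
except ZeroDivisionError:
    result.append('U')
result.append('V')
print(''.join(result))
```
UV

ZeroDivisionError is caught by its specific handler, not RuntimeError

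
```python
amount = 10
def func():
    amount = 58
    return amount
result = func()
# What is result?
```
58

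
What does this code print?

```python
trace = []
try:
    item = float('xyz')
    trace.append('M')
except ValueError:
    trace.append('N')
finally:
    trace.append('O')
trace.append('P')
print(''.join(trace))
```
NOP

finally always runs, even after exception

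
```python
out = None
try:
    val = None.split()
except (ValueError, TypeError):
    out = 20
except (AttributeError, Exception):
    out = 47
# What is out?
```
47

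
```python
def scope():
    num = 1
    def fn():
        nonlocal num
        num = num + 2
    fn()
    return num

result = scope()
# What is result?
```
3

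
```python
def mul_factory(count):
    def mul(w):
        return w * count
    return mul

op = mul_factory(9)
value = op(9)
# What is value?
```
81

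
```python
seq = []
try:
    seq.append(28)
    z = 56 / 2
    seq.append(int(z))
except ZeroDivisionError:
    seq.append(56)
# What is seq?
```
[28, 28]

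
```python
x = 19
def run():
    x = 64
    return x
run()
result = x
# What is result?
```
19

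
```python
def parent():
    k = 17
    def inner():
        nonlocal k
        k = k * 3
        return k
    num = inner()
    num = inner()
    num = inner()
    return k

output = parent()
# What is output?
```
459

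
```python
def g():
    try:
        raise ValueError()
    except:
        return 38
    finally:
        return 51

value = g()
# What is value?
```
51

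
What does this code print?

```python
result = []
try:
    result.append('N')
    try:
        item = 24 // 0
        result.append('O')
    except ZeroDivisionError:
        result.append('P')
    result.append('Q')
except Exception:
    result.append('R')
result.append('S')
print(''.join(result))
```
NPQS

Inner exception caught by inner handler, outer continues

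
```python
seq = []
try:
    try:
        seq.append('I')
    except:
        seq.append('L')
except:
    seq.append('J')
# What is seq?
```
['I']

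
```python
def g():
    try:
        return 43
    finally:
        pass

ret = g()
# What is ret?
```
43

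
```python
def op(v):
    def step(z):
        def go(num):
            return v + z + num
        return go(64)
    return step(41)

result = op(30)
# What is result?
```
135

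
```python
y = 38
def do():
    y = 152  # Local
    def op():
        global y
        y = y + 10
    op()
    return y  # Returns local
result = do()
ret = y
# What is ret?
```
48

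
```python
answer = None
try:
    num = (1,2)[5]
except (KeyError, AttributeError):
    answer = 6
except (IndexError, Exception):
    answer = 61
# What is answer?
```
61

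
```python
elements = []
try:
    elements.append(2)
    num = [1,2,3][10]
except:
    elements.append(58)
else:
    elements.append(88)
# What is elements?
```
[2, 58]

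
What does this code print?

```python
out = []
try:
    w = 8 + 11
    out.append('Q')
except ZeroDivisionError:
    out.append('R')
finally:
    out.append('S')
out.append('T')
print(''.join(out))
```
QST

finally runs after normal execution too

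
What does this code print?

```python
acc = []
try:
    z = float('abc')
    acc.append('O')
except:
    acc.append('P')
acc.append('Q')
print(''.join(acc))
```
PQ

Exception raised in try, caught by bare except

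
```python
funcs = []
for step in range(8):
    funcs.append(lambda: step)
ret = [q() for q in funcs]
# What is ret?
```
[7, 7, 7, 7, 7, 7, 7, 7]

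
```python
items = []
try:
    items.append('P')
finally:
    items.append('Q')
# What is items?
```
['P', 'Q']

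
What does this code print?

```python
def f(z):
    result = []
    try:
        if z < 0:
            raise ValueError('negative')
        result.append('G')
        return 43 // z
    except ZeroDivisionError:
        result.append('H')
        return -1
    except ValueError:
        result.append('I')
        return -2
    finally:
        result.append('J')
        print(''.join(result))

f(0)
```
GHJ

z=0 causes ZeroDivisionError, caught, finally prints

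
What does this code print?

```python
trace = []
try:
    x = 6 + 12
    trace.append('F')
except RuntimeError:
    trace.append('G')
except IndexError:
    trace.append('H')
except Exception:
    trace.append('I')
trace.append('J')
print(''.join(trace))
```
FJ

No exception, try block completes normally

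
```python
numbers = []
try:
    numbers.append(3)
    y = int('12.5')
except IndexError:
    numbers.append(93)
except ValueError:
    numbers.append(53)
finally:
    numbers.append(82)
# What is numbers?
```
[3, 53, 82]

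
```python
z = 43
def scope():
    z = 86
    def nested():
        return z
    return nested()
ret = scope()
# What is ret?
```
86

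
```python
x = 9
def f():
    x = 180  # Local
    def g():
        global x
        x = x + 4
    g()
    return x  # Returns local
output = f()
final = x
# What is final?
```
13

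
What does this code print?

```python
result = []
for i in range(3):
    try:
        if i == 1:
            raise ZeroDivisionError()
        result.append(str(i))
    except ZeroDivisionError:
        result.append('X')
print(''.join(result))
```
0X2

Exception on i=1 caught, loop continues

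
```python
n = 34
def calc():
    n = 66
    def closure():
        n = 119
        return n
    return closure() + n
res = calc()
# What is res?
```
185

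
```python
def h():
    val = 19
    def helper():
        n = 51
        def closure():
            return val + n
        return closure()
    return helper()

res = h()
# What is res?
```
70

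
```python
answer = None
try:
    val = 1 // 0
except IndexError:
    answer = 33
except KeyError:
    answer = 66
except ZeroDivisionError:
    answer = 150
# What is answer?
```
150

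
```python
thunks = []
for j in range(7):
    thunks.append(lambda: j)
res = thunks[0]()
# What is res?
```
6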